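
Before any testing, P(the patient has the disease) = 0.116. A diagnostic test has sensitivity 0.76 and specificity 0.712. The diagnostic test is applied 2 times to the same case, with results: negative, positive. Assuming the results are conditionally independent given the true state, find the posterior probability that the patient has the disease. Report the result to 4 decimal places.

Posterior P(H) ≈ 0.1045

With H the event that the patient has the disease, the joint likelihood of the observed sequence is P(data|H) = 0.24·0.76 = 0.18240 and P(data|¬H) = 0.712·0.288 = 0.20506.
Bayes: P(H|data) = 0.116·0.18240 / (0.116·0.18240 + 0.884·0.20506) = 0.021158/0.20243 = 0.1045.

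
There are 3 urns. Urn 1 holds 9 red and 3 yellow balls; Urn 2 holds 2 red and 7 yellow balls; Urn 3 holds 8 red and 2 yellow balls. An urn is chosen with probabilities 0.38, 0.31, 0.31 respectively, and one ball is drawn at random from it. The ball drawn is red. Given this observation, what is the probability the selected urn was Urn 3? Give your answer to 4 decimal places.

P(red|Urn 1) = 0.75; P(red|Urn 2) = 0.2222; P(red|Urn 3) = 0.8.
Prior × likelihood for each source: 0.38·0.75=0.2850, 0.31·0.2222=0.06889, 0.31·0.8=0.2480. Summing gives P(red) = 0.60189.
P(Urn 3 | red) = 0.2480 / 0.60189 = 0.4120.

Posterior probability ≈ 0.4120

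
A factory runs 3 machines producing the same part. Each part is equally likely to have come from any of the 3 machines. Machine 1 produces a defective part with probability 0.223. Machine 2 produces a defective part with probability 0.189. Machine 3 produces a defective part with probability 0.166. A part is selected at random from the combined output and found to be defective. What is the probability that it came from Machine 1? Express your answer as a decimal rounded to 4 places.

Posterior probability ≈ 0.3858

P(defective|M1) = 0.223; P(defective|M2) = 0.189; P(defective|M3) = 0.166.
Prior × likelihood for each source: 0.333333·0.223=0.07433, 0.333333·0.189=0.06300, 0.333333·0.166=0.05533. Summing gives P(defective) = 0.19267.
P(Machine 1 | defective) = 0.07433 / 0.19267 = 0.3858.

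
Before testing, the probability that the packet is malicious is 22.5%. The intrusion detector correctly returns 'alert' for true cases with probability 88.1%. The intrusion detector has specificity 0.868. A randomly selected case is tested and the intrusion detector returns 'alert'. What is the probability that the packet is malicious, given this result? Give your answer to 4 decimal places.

Let H be the event that the packet is malicious. P(H) = 0.225, so P(¬H) = 0.775. With E the 'alert' result, P(E|H) = 0.881 and P(E|¬H) = 0.132.
P(E) = 0.881·0.225 + 0.132·0.775 = 0.19823 + 0.10230 = 0.30053.
By Bayes' theorem, P(H|E) = 0.19823 / 0.30053 = 0.6596.

P(H | E) ≈ 0.6596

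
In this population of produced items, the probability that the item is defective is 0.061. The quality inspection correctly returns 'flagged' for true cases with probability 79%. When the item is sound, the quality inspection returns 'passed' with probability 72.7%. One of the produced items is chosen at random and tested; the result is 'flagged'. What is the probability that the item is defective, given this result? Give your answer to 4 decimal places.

P(H | E) ≈ 0.1582

Let H be the event that the item is defective. P(H) = 0.061, so P(¬H) = 0.939. With E the 'flagged' result, P(E|H) = 0.79 and P(E|¬H) = 0.273.
P(E) = 0.79·0.061 + 0.273·0.939 = 0.048190 + 0.25635 = 0.30454.
By Bayes' theorem, P(H|E) = 0.048190 / 0.30454 = 0.1582.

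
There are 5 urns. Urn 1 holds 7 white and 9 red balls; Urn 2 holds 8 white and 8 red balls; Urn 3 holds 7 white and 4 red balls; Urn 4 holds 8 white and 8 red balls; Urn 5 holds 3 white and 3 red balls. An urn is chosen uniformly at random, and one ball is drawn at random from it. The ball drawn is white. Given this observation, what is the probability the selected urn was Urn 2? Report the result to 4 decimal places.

Tabulate prior·likelihood by source: [1] prior 0.2, lik 0.4375, product 0.08750; [2] prior 0.2, lik 0.5, product 0.1000; [3] prior 0.2, lik 0.6364, product 0.1273; [4] prior 0.2, lik 0.5, product 0.1000; [5] prior 0.2, lik 0.5, product 0.1000.
Normalizing constant = 0.51477; the posterior for Urn 2 is its product over the sum, 0.1000/0.51477 = 0.1943.

Posterior probability ≈ 0.1943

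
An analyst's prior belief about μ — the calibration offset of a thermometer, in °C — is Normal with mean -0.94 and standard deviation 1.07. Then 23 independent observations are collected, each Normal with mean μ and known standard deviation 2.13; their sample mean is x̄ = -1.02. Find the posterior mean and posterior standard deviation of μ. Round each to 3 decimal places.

Posterior mean ≈ -1.008; posterior SD ≈ 0.410

With known σ, the Normal prior is conjugate. Weight on the data is w = (n/σ²)/(n/σ² + 1/τ₀²) = 5.06954/(5.06954+0.873439) = 0.85303.
Posterior mean = w·x̄ + (1−w)·μ₀ = 0.85303·-1.02 + 0.14697·-0.94 = -1.008. Posterior variance = 1/(5.06954+0.873439) = 0.168266, so SD = 0.410.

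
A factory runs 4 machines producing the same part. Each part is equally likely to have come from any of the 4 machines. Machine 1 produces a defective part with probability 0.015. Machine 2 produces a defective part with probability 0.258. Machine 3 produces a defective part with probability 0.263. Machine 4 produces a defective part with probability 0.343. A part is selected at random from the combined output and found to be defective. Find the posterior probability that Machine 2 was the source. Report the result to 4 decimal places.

Posterior probability ≈ 0.2935

P(defective|M1) = 0.015; P(defective|M2) = 0.258; P(defective|M3) = 0.263; P(defective|M4) = 0.343.
Prior × likelihood for each source: 0.25·0.015=0.003750, 0.25·0.258=0.06450, 0.25·0.263=0.06575, 0.25·0.343=0.08575. Summing gives P(defective) = 0.21975.
P(Machine 2 | defective) = 0.06450 / 0.21975 = 0.2935.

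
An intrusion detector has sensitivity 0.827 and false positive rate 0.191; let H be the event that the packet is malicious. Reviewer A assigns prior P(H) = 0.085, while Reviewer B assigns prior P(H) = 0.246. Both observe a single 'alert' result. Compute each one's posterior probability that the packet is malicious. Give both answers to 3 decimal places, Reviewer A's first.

P('+'|H) = 0.827, P('+'|¬H) = 0.191.
Reviewer A: numerator 0.827·0.085 = 0.070295; evidence = 0.070295+0.191·0.915 = 0.24506; posterior = 0.287.
Reviewer B: numerator 0.827·0.246 = 0.20344; evidence = 0.20344+0.191·0.754 = 0.34746; posterior = 0.586.

Reviewer A: 0.287; Reviewer B: 0.586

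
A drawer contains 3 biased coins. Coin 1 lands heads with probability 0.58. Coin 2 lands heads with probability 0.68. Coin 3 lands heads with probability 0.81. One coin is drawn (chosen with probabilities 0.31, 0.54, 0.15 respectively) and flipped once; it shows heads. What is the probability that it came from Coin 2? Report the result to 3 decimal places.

P(heads|C1) = 0.58; P(heads|C2) = 0.68; P(heads|C3) = 0.81.
Prior × likelihood for each source: 0.31·0.58=0.1798, 0.54·0.68=0.3672, 0.15·0.81=0.1215. Summing gives P(heads) = 0.66850.
P(Coin 2 | heads) = 0.3672 / 0.66850 = 0.549.

Posterior probability ≈ 0.549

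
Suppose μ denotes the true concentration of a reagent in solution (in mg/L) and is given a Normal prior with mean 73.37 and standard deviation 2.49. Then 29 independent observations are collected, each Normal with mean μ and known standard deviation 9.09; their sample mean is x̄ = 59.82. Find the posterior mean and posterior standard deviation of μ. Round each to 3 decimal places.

Posterior mean ≈ 64.086; posterior SD ≈ 1.397

With known σ, the Normal prior is conjugate. Weight on the data is w = (n/σ²)/(n/σ² + 1/τ₀²) = 0.350970/(0.350970+0.161288) = 0.68514.
Posterior mean = w·x̄ + (1−w)·μ₀ = 0.68514·59.82 + 0.31486·73.37 = 64.086. Posterior variance = 1/(0.350970+0.161288) = 1.95214, so SD = 1.397.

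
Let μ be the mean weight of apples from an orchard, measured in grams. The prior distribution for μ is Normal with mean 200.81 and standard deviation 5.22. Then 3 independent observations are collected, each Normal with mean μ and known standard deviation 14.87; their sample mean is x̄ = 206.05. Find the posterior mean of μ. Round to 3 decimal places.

Posterior mean ≈ 202.224

Prior precision 1/τ₀² = 1/5.22² = 0.0366994; data precision n/σ² = 3/14.87² = 0.0135675.
Posterior precision = 0.0366994 + 0.0135675 = 0.0502669.
Posterior mean = (0.0366994·200.81 + 0.0135675·206.05) / 0.0502669 = 202.224.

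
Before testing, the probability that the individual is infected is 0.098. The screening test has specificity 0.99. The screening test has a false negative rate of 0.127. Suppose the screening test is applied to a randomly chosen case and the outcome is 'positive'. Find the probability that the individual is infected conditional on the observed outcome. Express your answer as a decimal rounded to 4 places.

Let H be the event that the individual is infected. P(H) = 0.098, so P(¬H) = 0.902. With E the 'positive' result, P(E|H) = 0.873 and P(E|¬H) = 0.01.
P(E) = 0.873·0.098 + 0.01·0.902 = 0.085554 + 0.0090200 = 0.094574.
By Bayes' theorem, P(H|E) = 0.085554 / 0.094574 = 0.9046.

P(H | E) ≈ 0.9046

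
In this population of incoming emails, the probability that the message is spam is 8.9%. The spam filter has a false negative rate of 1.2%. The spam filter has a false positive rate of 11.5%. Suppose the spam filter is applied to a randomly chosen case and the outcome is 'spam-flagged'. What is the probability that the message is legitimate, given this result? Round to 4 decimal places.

P(¬H | E) ≈ 0.5437

Let H be the event that the message is spam. P(H) = 0.089, so P(¬H) = 0.911. With E the 'spam-flagged' result, P(E|H) = 0.988 and P(E|¬H) = 0.115.
P(E) = 0.988·0.089 + 0.115·0.911 = 0.087932 + 0.10477 = 0.19270.
By Bayes' theorem, P(H|E) = 0.087932 / 0.19270 = 0.4563. Hence P(¬H|E) = 1 − 0.4563 = 0.5437.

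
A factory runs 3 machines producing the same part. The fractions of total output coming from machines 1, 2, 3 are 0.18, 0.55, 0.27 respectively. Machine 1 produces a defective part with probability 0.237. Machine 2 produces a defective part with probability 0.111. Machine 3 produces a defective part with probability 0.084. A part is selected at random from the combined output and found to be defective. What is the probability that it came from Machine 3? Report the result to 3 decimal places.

P(defective|M1) = 0.237; P(defective|M2) = 0.111; P(defective|M3) = 0.084.
Prior × likelihood for each source: 0.18·0.237=0.04266, 0.55·0.111=0.06105, 0.27·0.084=0.02268. Summing gives P(defective) = 0.12639.
P(Machine 3 | defective) = 0.02268 / 0.12639 = 0.179.

Posterior probability ≈ 0.179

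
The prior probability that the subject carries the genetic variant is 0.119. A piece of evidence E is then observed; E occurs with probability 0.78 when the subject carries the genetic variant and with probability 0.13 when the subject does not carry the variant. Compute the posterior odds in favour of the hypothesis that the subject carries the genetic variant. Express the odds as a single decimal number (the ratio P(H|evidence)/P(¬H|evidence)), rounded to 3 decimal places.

Prior odds = 0.119/(1−0.119) = 0.13507. In log-odds, ln(0.13507) = -2.0019.
Add log likelihood ratio: ln(6.0000) = 1.7918.
Posterior log-odds = -0.21017, so posterior odds = exp(-0.21017) = 0.81044.

Posterior odds ≈ 0.810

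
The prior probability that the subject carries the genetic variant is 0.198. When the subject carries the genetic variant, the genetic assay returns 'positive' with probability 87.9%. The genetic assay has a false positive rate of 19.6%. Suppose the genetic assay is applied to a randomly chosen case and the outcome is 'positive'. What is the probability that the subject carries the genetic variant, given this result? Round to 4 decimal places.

P(H | E) ≈ 0.5254

Write H for 'the subject carries the genetic variant'. Prior odds H:¬H = 0.198/0.802 = 0.24688. For the 'positive' outcome, the likelihood ratio is 0.879/0.196 = 4.4847.
Posterior odds = 0.24688 × 4.4847 = 1.1072, so P(H|E) = 1.1072/(1+1.1072) = 0.5254.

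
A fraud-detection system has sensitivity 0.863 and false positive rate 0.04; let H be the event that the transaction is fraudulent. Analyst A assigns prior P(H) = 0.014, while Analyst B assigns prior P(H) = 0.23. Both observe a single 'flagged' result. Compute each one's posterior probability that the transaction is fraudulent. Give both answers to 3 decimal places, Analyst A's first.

P('+'|H) = 0.863, P('+'|¬H) = 0.04.
Analyst A: numerator 0.863·0.014 = 0.012082; evidence = 0.012082+0.04·0.986 = 0.051522; posterior = 0.235.
Analyst B: numerator 0.863·0.23 = 0.19849; evidence = 0.19849+0.04·0.77 = 0.22929; posterior = 0.866.

Analyst A: 0.235; Analyst B: 0.866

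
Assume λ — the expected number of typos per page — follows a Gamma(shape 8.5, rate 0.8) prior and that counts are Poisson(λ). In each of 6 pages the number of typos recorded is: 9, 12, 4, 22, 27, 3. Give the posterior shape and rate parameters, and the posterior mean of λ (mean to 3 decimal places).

Posterior: Gamma(shape=85.5, rate=6.8); mean ≈ 12.574

Total count ∑xᵢ = 77 over n = 6 pages.
Gamma is conjugate to the Poisson likelihood: posterior is Gamma(shape = 8.5+77 = 85.5, rate = 0.8+6 = 6.8).
E[λ | data] = 85.5/6.8 = 12.574.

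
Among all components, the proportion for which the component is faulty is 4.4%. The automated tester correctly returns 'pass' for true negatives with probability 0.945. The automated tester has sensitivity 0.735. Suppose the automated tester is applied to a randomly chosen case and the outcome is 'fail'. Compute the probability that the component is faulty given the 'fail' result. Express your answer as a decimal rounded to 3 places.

P(H | E) ≈ 0.381

Write H for 'the component is faulty'. Prior odds H:¬H = 0.044/0.956 = 0.046025. For the 'fail' outcome, the likelihood ratio is 0.735/0.055 = 13.364.
Posterior odds = 0.046025 × 13.364 = 0.61506, so P(H|E) = 0.61506/(1+0.61506) = 0.381.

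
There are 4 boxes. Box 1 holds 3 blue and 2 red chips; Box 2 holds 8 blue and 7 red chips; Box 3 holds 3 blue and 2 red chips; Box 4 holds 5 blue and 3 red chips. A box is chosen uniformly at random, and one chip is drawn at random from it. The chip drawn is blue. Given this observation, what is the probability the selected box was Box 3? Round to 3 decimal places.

P(blue|Box 1) = 0.6; P(blue|Box 2) = 0.5333; P(blue|Box 3) = 0.6; P(blue|Box 4) = 0.625.
Prior × likelihood for each source: 0.25·0.6=0.1500, 0.25·0.5333=0.1333, 0.25·0.6=0.1500, 0.25·0.625=0.1562. Summing gives P(blue) = 0.58958.
P(Box 3 | blue) = 0.1500 / 0.58958 = 0.254.

Posterior probability ≈ 0.254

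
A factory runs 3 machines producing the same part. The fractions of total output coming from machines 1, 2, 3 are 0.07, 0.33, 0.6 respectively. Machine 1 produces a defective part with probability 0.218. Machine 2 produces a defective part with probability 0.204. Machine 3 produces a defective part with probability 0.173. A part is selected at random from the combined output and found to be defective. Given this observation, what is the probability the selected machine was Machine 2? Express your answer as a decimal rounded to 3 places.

P(defective|M1) = 0.218; P(defective|M2) = 0.204; P(defective|M3) = 0.173.
Prior × likelihood for each source: 0.07·0.218=0.01526, 0.33·0.204=0.06732, 0.6·0.173=0.1038. Summing gives P(defective) = 0.18638.
P(Machine 2 | defective) = 0.06732 / 0.18638 = 0.361.

Posterior probability ≈ 0.361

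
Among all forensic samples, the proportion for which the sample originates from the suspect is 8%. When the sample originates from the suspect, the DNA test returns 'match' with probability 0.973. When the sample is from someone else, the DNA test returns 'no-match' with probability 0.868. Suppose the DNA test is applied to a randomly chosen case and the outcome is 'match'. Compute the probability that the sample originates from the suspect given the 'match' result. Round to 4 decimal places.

P(H | E) ≈ 0.3906

Let H be the event that the sample originates from the suspect. P(H) = 0.08, so P(¬H) = 0.92. With E the 'match' result, P(E|H) = 0.973 and P(E|¬H) = 0.132.
P(E) = 0.973·0.08 + 0.132·0.92 = 0.077840 + 0.12144 = 0.19928.
By Bayes' theorem, P(H|E) = 0.077840 / 0.19928 = 0.3906.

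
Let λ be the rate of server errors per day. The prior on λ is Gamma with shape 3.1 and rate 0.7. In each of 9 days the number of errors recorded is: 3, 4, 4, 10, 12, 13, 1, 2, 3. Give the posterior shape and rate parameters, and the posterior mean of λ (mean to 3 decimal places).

Total count ∑xᵢ = 52 over n = 9 days.
Gamma is conjugate to the Poisson likelihood: posterior is Gamma(shape = 3.1+52 = 55.1, rate = 0.7+9 = 9.7).
Posterior mean = shape/rate = 55.1/9.7 = 5.680.

Posterior: Gamma(shape=55.1, rate=9.7); mean ≈ 5.680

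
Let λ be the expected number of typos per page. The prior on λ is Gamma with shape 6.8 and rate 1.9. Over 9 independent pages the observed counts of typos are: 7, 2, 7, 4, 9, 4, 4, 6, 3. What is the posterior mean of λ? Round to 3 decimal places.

Posterior mean ≈ 4.844

The Poisson likelihood adds the total count to the shape and the number of exposure periods to the rate. Here ∑xᵢ = 46 and n = 9, so shape 6.8→52.8 and rate 1.9→10.9.
E[λ | data] = 52.8/10.9 = 4.844.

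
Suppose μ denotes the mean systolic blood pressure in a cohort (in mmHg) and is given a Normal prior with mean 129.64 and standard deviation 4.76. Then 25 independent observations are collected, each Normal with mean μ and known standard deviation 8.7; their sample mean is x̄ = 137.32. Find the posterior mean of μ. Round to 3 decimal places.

Posterior mean ≈ 136.415

Prior precision 1/τ₀² = 1/4.76² = 0.0441353; data precision n/σ² = 25/8.7² = 0.330295.
Posterior precision = 0.0441353 + 0.330295 = 0.374430.
Posterior mean = (0.0441353·129.64 + 0.330295·137.32) / 0.374430 = 136.415.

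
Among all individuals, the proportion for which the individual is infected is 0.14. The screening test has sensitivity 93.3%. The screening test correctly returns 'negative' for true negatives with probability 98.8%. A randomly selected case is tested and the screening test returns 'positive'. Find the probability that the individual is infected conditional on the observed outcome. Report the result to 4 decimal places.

Let H be the event that the individual is infected. P(H) = 0.14, so P(¬H) = 0.86. With E the 'positive' result, P(E|H) = 0.933 and P(E|¬H) = 0.012.
P(E) = 0.933·0.14 + 0.012·0.86 = 0.13062 + 0.010320 = 0.14094.
By Bayes' theorem, P(H|E) = 0.13062 / 0.14094 = 0.9268.

P(H | E) ≈ 0.9268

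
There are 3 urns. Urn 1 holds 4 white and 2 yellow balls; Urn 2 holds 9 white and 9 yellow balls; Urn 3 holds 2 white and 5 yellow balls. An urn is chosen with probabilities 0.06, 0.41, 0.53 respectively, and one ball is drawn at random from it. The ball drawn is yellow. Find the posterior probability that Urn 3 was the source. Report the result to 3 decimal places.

P(yellow|Urn 1) = 0.3333; P(yellow|Urn 2) = 0.5; P(yellow|Urn 3) = 0.7143.
Prior × likelihood for each source: 0.06·0.3333=0.02000, 0.41·0.5=0.2050, 0.53·0.7143=0.3786. Summing gives P(yellow) = 0.60357.
P(Urn 3 | yellow) = 0.3786 / 0.60357 = 0.627.

Posterior probability ≈ 0.627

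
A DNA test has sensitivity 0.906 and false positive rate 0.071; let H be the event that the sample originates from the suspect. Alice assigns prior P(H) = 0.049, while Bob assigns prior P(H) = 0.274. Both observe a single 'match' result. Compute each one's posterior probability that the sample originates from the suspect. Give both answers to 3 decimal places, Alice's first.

Alice: 0.397; Bob: 0.828

The likelihood ratio for a 'match' result is 0.906/0.071 = 12.761.
Alice: prior odds 0.049/0.951 = 0.051525; posterior odds 0.65748; posterior probability 0.397.
Bob: prior odds 0.274/0.726 = 0.37741; posterior odds 4.8160; posterior probability 0.828.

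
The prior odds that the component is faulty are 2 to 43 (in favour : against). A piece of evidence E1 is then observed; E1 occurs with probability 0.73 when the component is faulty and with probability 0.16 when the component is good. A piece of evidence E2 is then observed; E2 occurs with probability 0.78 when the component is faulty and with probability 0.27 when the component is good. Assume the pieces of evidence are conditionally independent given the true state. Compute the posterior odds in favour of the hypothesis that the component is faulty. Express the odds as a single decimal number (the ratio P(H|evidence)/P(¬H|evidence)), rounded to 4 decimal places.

Prior odds = 2/43 = 0.046512.
Likelihood ratio for E1 = 0.73/0.16 = 4.5625.
Likelihood ratio for E2 = 0.78/0.27 = 2.8889.
Posterior odds = prior odds × LR₁ × LR₂ = 0.61305.

Posterior odds ≈ 0.6130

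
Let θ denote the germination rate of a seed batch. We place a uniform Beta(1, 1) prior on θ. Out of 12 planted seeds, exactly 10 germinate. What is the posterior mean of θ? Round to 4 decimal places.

Observing 10 successes and 2 failures updates Beta(1, 1) by adding the success and failure counts to the two shape parameters: α = 1+10 = 11, β = 1+2 = 3.
E[θ | data] = 11/(11+3) = 0.7857.

Posterior mean ≈ 0.7857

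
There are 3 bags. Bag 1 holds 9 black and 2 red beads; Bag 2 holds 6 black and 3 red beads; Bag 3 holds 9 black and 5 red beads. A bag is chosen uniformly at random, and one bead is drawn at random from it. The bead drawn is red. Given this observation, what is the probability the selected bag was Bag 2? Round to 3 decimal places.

Tabulate prior·likelihood by source: [1] prior 0.333333, lik 0.1818, product 0.06061; [2] prior 0.333333, lik 0.3333, product 0.1111; [3] prior 0.333333, lik 0.3571, product 0.1190.
Normalizing constant = 0.29076; the posterior for Bag 2 is its product over the sum, 0.1111/0.29076 = 0.382.

Posterior probability ≈ 0.382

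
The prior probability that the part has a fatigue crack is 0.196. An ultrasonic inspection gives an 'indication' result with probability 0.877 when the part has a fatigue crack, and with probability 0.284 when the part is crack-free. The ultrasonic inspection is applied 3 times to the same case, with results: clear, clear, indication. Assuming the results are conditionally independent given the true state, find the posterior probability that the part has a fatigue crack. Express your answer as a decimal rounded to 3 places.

Posterior P(H) ≈ 0.022

With H the event that the part has a fatigue crack, the joint likelihood of the observed sequence is P(data|H) = 0.123·0.123·0.877 = 0.013268 and P(data|¬H) = 0.716·0.716·0.284 = 0.14559.
Bayes: P(H|data) = 0.196·0.013268 / (0.196·0.013268 + 0.804·0.14559) = 0.0026006/0.11966 = 0.0217.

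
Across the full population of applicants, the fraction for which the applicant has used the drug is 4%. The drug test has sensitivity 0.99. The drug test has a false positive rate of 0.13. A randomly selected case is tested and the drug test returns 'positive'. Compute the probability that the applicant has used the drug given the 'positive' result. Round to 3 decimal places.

Write H for 'the applicant has used the drug'. Prior odds H:¬H = 0.04/0.96 = 0.041667. For the 'positive' outcome, the likelihood ratio is 0.99/0.13 = 7.6154.
Posterior odds = 0.041667 × 7.6154 = 0.31731, so P(H|E) = 0.31731/(1+0.31731) = 0.241.

P(H | E) ≈ 0.241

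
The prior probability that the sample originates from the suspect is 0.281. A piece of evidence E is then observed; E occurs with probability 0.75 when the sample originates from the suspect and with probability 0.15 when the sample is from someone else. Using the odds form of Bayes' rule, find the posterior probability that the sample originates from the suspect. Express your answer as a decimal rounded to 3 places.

Posterior probability ≈ 0.661

Prior odds = 0.281/(1−0.281) = 0.39082. In log-odds, ln(0.39082) = -0.93951.
Add log likelihood ratio: ln(5.0000) = 1.6094.
Posterior log-odds = 0.66993, so posterior odds = exp(0.66993) = 1.9541. Converting, P(H|E) = 1.9541/2.9541 = 0.661.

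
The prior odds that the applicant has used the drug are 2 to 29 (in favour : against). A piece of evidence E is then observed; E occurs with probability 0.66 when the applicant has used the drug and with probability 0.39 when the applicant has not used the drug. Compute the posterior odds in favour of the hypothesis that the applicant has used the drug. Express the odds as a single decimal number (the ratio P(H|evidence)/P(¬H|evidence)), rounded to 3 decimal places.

Prior odds = 2/29 = 0.068966.
Likelihood ratio for E = 0.66/0.39 = 1.6923.
Posterior odds = prior odds × LR = 0.11671.

Posterior odds ≈ 0.117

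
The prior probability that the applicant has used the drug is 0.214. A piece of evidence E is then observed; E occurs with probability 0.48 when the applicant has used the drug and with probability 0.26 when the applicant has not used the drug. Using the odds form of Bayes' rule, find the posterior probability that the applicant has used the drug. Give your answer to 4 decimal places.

Posterior probability ≈ 0.3345

Prior odds = 0.214/(1−0.214) = 0.27226. In log-odds, ln(0.27226) = -1.3010.
Add log likelihood ratio: ln(1.8462) = 0.61310.
Posterior log-odds = -0.68788, so posterior odds = exp(-0.68788) = 0.50264. Converting, P(H|E) = 0.50264/1.5026 = 0.3345.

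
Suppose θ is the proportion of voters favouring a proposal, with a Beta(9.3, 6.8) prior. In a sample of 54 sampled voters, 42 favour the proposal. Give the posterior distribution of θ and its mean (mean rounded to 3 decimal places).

The binomial likelihood is conjugate to the Beta prior: with 42 successes and 12 failures, the posterior is Beta(9.3+42, 6.8+12) = Beta(51.3, 18.8).
Posterior mean = α/(α+β) = 51.3/70.1 = 0.732.

Posterior: Beta(51.3, 18.8); mean ≈ 0.732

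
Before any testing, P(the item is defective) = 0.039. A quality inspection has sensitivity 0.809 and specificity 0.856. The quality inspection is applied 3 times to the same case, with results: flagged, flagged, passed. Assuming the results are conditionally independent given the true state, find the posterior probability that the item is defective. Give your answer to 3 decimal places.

Posterior P(H) ≈ 0.222

Let H be the event that the item is defective; start with P(H) = 0.039. P('flagged'|H) = 0.809, P('flagged'|¬H) = 0.144.
Update on result 1 ('flagged'): P(H) ← 0.809·0.0390 / (0.809·0.0390 + 0.144·0.9610) = 0.031551/0.16993 = 0.1857.
Update on result 2 ('flagged'): P(H) ← 0.809·0.1857 / (0.809·0.1857 + 0.144·0.8143) = 0.15020/0.26747 = 0.5616.
Update on result 3 ('passed'): P(H) ← 0.191·0.5616 / (0.191·0.5616 + 0.856·0.4384) = 0.10726/0.48255 = 0.2223.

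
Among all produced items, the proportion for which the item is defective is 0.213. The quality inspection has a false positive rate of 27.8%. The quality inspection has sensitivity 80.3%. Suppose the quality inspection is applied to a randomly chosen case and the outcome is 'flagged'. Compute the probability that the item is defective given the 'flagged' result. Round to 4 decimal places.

Write H for 'the item is defective'. Prior odds H:¬H = 0.213/0.787 = 0.27065. For the 'flagged' outcome, the likelihood ratio is 0.803/0.278 = 2.8885.
Posterior odds = 0.27065 × 2.8885 = 0.78176, so P(H|E) = 0.78176/(1+0.78176) = 0.4388.

P(H | E) ≈ 0.4388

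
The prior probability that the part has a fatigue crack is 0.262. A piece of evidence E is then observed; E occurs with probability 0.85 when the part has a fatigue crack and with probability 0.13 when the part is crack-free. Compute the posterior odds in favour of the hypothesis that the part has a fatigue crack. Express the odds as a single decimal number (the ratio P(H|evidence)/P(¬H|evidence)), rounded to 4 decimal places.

Prior odds = 0.262/(1−0.262) = 0.35501. In log-odds, ln(0.35501) = -1.0356.
Add log likelihood ratio: ln(6.5385) = 1.8777.
Posterior log-odds = 0.84210, so posterior odds = exp(0.84210) = 2.3212.

Posterior odds ≈ 2.3212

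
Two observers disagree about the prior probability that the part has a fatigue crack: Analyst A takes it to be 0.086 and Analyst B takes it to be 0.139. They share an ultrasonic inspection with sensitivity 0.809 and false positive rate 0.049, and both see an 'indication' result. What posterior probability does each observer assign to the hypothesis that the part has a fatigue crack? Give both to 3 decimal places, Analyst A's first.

Analyst A: 0.608; Analyst B: 0.727

The likelihood ratio for an 'indication' result is 0.809/0.049 = 16.510.
Analyst A: prior odds 0.086/0.914 = 0.094092; posterior odds 1.5535; posterior probability 0.608.
Analyst B: prior odds 0.139/0.861 = 0.16144; posterior odds 2.6654; posterior probability 0.727.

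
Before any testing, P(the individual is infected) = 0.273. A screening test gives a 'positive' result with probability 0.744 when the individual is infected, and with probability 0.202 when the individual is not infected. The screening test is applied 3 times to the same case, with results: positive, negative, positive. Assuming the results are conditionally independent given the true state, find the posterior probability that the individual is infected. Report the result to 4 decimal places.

Posterior P(H) ≈ 0.6204

Let H be the event that the individual is infected; start with P(H) = 0.273. P('positive'|H) = 0.744, P('positive'|¬H) = 0.202.
Update on result 1 ('positive'): P(H) ← 0.744·0.2730 / (0.744·0.2730 + 0.202·0.7270) = 0.20311/0.34997 = 0.5804.
Update on result 2 ('negative'): P(H) ← 0.256·0.5804 / (0.256·0.5804 + 0.798·0.4196) = 0.14858/0.48344 = 0.3073.
Update on result 3 ('positive'): P(H) ← 0.744·0.3073 / (0.744·0.3073 + 0.202·0.6927) = 0.22866/0.36858 = 0.6204.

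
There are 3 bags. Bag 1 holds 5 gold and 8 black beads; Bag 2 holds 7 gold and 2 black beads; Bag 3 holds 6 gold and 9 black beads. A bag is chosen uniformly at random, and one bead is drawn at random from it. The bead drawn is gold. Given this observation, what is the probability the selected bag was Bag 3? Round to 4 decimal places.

P(gold|Bag 1) = 0.3846; P(gold|Bag 2) = 0.7778; P(gold|Bag 3) = 0.4.
Prior × likelihood for each source: 0.333333·0.3846=0.1282, 0.333333·0.7778=0.2593, 0.333333·0.4=0.1333. Summing gives P(gold) = 0.52080.
P(Bag 3 | gold) = 0.1333 / 0.52080 = 0.2560.

Posterior probability ≈ 0.2560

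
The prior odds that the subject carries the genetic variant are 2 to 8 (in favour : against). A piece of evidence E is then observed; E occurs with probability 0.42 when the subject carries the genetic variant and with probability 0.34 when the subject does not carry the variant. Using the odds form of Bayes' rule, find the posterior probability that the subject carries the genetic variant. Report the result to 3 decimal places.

Posterior probability ≈ 0.236

Prior odds = 2/8 = 0.25000.
Likelihood ratio for E = 0.42/0.34 = 1.2353.
Posterior odds = prior odds × LR = 0.30882.
Posterior probability = odds/(1+odds) = 0.30882/1.3088 = 0.236.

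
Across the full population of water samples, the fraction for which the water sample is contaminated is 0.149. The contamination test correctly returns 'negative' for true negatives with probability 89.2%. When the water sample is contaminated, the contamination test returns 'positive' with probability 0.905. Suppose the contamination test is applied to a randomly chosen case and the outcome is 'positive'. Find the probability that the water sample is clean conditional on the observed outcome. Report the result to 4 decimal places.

Write H for 'the water sample is contaminated'. Prior odds H:¬H = 0.149/0.851 = 0.17509. For the 'positive' outcome, the likelihood ratio is 0.905/0.108 = 8.3796.
Posterior odds = 0.17509 × 8.3796 = 1.4672, so P(H|E) = 1.4672/(1+1.4672) = 0.5947. Then P(¬H|E) = 1 − 0.5947 = 0.4053.

P(¬H | E) ≈ 0.4053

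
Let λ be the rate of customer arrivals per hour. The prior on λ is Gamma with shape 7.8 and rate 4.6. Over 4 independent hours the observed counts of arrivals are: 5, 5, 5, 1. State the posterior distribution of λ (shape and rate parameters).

The Poisson likelihood adds the total count to the shape and the number of exposure periods to the rate. Here ∑xᵢ = 16 and n = 4, so shape 7.8→23.8 and rate 4.6→8.6.

Posterior: Gamma(shape=23.8, rate=8.6)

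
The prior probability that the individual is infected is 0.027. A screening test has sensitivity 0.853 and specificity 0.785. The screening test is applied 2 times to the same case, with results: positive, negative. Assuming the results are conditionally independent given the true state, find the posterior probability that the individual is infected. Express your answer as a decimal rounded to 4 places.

With H the event that the individual is infected, the joint likelihood of the observed sequence is P(data|H) = 0.853·0.147 = 0.12539 and P(data|¬H) = 0.215·0.785 = 0.16878.
Bayes: P(H|data) = 0.027·0.12539 / (0.027·0.12539 + 0.973·0.16878) = 0.0033856/0.16760 = 0.0202.

Posterior P(H) ≈ 0.0202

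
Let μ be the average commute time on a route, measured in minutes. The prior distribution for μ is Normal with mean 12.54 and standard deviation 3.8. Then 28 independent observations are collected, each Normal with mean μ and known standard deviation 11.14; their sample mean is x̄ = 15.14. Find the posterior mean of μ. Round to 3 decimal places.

Posterior mean ≈ 14.529

With known σ, the Normal prior is conjugate. Weight on the data is w = (n/σ²)/(n/σ² + 1/τ₀²) = 0.225625/(0.225625+0.0692521) = 0.76515.
Posterior mean = w·x̄ + (1−w)·μ₀ = 0.76515·15.14 + 0.23485·12.54 = 14.529.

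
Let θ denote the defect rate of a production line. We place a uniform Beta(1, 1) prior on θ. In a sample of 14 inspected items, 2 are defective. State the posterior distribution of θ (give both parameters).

The binomial likelihood is conjugate to the Beta prior: with 2 successes and 12 failures, the posterior is Beta(1+2, 1+12) = Beta(3, 13).

Posterior: Beta(3, 13)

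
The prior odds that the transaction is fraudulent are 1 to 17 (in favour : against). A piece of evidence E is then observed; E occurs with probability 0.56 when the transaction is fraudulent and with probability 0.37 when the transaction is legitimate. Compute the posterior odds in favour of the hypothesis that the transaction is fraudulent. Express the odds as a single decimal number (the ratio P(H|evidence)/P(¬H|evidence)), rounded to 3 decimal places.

Posterior odds ≈ 0.089

Prior odds = 1/17 = 0.058824.
Likelihood ratio for E = 0.56/0.37 = 1.5135.
Posterior odds = prior odds × LR = 0.089030.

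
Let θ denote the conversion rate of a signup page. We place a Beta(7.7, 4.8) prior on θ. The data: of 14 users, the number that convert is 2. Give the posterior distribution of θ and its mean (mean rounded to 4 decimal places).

Posterior: Beta(9.7, 16.8); mean ≈ 0.3660

Observing 2 successes and 12 failures updates Beta(7.7, 4.8) by adding the success and failure counts to the two shape parameters: α = 7.7+2 = 9.7, β = 4.8+12 = 16.8.
E[θ | data] = 9.7/(9.7+16.8) = 0.3660.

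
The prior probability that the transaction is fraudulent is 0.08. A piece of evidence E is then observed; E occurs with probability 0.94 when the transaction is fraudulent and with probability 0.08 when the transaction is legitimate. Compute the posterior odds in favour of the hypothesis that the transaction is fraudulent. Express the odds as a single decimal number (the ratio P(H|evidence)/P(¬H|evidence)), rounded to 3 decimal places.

Posterior odds ≈ 1.022

Prior odds = 0.08/(1−0.08) = 0.086957.
Likelihood ratio for E = 0.94/0.08 = 11.750.
Posterior odds = prior odds × LR = 1.0217.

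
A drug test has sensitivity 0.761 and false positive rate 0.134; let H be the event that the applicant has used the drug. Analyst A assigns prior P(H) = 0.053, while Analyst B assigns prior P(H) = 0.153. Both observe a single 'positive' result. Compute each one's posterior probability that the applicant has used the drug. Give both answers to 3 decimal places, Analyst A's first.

Analyst A: 0.241; Analyst B: 0.506

The likelihood ratio for a 'positive' result is 0.761/0.134 = 5.6791.
Analyst A: prior odds 0.053/0.947 = 0.055966; posterior odds 0.31784; posterior probability 0.241.
Analyst B: prior odds 0.153/0.847 = 0.18064; posterior odds 1.0259; posterior probability 0.506.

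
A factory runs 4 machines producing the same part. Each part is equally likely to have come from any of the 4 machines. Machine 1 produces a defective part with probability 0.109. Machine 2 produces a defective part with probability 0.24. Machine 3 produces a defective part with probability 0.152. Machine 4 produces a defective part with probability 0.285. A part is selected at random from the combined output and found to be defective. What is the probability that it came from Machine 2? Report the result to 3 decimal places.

Posterior probability ≈ 0.305

Tabulate prior·likelihood by source: [1] prior 0.25, lik 0.109, product 0.02725; [2] prior 0.25, lik 0.24, product 0.06000; [3] prior 0.25, lik 0.152, product 0.03800; [4] prior 0.25, lik 0.285, product 0.07125.
Normalizing constant = 0.19650; the posterior for Machine 2 is its product over the sum, 0.06000/0.19650 = 0.305.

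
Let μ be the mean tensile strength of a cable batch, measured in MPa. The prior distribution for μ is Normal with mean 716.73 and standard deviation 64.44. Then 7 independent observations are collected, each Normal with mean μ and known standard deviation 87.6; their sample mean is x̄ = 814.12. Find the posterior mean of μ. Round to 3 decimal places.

Prior precision 1/τ₀² = 1/64.44² = 0.00024082; data precision n/σ² = 7/87.6² = 0.00091220.
Posterior precision = 0.00024082 + 0.00091220 = 0.00115302.
Posterior mean = (0.00024082·716.73 + 0.00091220·814.12) / 0.00115302 = 793.779.

Posterior mean ≈ 793.779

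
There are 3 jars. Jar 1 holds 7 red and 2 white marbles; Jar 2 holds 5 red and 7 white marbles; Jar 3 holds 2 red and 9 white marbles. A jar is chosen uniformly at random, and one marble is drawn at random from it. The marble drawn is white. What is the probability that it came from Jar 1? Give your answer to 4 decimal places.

Tabulate prior·likelihood by source: [1] prior 0.333333, lik 0.2222, product 0.07407; [2] prior 0.333333, lik 0.5833, product 0.1944; [3] prior 0.333333, lik 0.8182, product 0.2727.
Normalizing constant = 0.54125; the posterior for Jar 1 is its product over the sum, 0.07407/0.54125 = 0.1369.

Posterior probability ≈ 0.1369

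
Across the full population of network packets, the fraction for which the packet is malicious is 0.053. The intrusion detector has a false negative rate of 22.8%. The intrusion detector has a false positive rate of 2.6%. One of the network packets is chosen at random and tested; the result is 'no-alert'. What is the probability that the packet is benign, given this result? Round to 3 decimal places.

Write H for 'the packet is malicious'. Prior odds H:¬H = 0.053/0.947 = 0.055966. For the 'no-alert' outcome, the likelihood ratio is 0.228/0.974 = 0.23409.
Posterior odds = 0.055966 × 0.23409 = 0.013101, so P(H|E) = 0.013101/(1+0.013101) = 0.013. Then P(¬H|E) = 1 − 0.013 = 0.987.

P(¬H | E) ≈ 0.987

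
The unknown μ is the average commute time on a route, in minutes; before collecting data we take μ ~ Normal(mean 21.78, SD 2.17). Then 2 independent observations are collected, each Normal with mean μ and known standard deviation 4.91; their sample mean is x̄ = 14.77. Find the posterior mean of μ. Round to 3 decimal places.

Prior precision 1/τ₀² = 1/2.17² = 0.212364; data precision n/σ² = 2/4.91² = 0.0829597.
Posterior precision = 0.212364 + 0.0829597 = 0.295323.
Posterior mean = (0.212364·21.78 + 0.0829597·14.77) / 0.295323 = 19.811.

Posterior mean ≈ 19.811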